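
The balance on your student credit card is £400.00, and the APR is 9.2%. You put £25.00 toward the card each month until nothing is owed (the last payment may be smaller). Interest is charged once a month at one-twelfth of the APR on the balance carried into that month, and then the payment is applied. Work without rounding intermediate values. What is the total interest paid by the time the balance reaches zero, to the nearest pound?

£28

Monthly rate r = 9.2%/12 = 0.766667% = 0.00766667.
Payoff takes n = ⌈−ln(1 − rB₀/P)/ln(1+r)⌉ = ⌈17.135⌉ = 18 payments; the last is £3.39.
Total paid = 17·£25.00 + £3.39 = £428.39.
Total interest = total paid − principal = £428.39 − £400.00 = £28.39.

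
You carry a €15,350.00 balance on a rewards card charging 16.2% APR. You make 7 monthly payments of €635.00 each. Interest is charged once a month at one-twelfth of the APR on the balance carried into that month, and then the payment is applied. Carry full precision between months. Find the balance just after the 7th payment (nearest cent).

€12,231.53

Monthly rate r = 16.2%/12 = 1.35% = 0.0135.
Each month: B ← B·(1+r) − €635.00.
Month 1: interest €207.22; balance after payment €14,922.23.
Month 2: interest €201.45; balance after payment €14,488.68.
Month 3: interest €195.60; balance after payment €14,049.27.
Month 4: interest €189.67; balance after payment €13,603.94.
Month 5: interest €183.65; balance after payment €13,152.59.
Month 6: interest €177.56; balance after payment €12,695.15.
Month 7: interest €171.38; balance after payment €12,231.53.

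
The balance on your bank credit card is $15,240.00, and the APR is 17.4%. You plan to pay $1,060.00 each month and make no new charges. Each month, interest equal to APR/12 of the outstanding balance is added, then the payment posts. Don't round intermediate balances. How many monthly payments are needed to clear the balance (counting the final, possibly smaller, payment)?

Monthly rate r = 17.4%/12 = 1.45% = 0.0145.
Recurrence: B ← B·(1+r) − $1,060.00.
Month 1: interest $220.98; balance after payment $14,400.98.
Month 2: interest $208.81; balance after payment $13,549.79.
Closed form: n = −ln(1 − rB₀/P)/ln(1+r) = −ln(0.79153)/ln(1.0145) ≈ 16.240, so the balance reaches zero during payment 17.

17 months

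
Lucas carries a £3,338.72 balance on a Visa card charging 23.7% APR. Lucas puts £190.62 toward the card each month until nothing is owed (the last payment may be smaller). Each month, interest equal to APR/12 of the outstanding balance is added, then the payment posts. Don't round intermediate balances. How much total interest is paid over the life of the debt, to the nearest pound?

£799

Monthly rate r = 23.7%/12 = 1.975% = 0.01975.
Payoff takes n = ⌈−ln(1 − rB₀/P)/ln(1+r)⌉ = ⌈21.707⌉ = 22 payments; the last is £135.10.
Total paid = 21·£190.62 + £135.10 = £4,138.12.
Total interest = total paid − principal = £4,138.12 − £3,338.72 = £799.40.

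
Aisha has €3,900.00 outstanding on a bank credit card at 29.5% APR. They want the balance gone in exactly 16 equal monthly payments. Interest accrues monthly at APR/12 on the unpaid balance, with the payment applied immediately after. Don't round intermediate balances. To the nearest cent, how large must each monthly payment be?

€297.77

Monthly rate r = 29.5%/12 = 2.45833% = 0.0245833.
Level-payment amortization: P = B₀·r / (1 − (1+r)^(−n)) = 3900.00·0.0245833 / (1 − 1.02458^(−16)).
Denominator 1 − (1+r)^(−16) = 0.32197859.
P = 95.875 / 0.32197859 ≈ 297.77.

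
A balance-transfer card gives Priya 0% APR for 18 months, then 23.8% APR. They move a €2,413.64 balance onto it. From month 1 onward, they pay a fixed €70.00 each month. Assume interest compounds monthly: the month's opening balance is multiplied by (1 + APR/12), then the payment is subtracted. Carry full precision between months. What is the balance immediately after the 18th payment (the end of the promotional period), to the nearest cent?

Promo months 1–18 at r₀ = 0%/12 = 0; months 19+ at r₁ = 23.8%/12 = 0.0198333.
After month 18 (no interest yet): B = €2,413.64 − 18·€70.00 = €1,153.64.

€1,153.64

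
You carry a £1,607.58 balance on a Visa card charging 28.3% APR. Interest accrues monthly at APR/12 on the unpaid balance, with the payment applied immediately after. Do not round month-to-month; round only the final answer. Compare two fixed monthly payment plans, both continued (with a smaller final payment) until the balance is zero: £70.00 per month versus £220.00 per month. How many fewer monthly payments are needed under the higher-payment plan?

25 fewer payments

Monthly rate r = 28.3%/12 = 2.35833% = 0.0235833.
At £70.00/mo: n = ⌈−ln(1 − rB₀/P)/ln(1+r)⌉ = 34 payments (last £32.64); total interest = total paid − £1,607.58 = £735.06.
At £220.00/mo: 9 payments (last £25.38); total interest £177.80.
Payments saved = 34 − 9 = 25.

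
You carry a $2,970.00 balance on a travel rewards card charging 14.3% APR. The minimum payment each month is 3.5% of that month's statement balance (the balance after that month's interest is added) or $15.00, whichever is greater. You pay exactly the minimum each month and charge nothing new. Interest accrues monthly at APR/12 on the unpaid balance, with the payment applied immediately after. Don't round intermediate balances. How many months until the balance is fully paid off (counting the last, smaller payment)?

117 months

Monthly rate r = 14.3%/12 = 1.19167% = 0.0119167.
While 3.5% of the post-interest balance exceeds $15.00, each month B ← (B·(1+r))·(1 − 0.035), i.e. B shrinks by the factor (1+r)·0.965 = 0.9765.
This holds for months 1–82. Entering month 83 the balance is $422.54; 3.5% of the post-interest balance is now below $15.00, so the flat $15.00 minimum applies from here.
From month 83 a fixed $15.00 at rate r clears $422.54 in 35 more payments. Total: 82 + 35 = 117 months.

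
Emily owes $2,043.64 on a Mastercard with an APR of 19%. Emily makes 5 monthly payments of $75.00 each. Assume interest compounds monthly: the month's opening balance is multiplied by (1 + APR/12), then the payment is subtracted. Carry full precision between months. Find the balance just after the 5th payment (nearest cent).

Monthly rate r = 19%/12 = 1.58333% = 0.0158333.
Each month: B ← B·(1+r) − $75.00.
Month 1: interest $32.36; balance after payment $2,001.00.
Month 2: interest $31.68; balance after payment $1,957.68.
Month 3: interest $31.00; balance after payment $1,913.68.
Month 4: interest $30.30; balance after payment $1,868.98.
Month 5: interest $29.59; balance after payment $1,823.57.

$1,823.57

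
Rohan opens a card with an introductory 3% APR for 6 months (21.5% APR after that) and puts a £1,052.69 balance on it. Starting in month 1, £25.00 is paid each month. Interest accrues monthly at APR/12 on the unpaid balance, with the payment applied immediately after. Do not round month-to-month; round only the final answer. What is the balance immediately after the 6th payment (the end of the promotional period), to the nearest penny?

£917.64

Promo months 1–6 at r₀ = 3%/12 = 0.0025; months 7+ at r₁ = 21.5%/12 = 0.0179167.
After month 6: iterate B ← B·(1+r₀) − £25.00 for 6 months → £917.64.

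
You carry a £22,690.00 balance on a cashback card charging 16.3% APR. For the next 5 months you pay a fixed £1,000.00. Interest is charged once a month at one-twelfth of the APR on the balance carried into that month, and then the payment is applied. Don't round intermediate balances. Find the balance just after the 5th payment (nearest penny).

Monthly rate r = 16.3%/12 = 1.35833% = 0.0135833.
Each month: B ← B·(1+r) − £1,000.00.
Month 1: interest £308.21; balance after payment £21,998.21.
Month 2: interest £298.81; balance after payment £21,297.01.
Month 3: interest £289.28; balance after payment £20,586.30.
Month 4: interest £279.63; balance after payment £19,865.93.
Month 5: interest £269.85; balance after payment £19,135.78.

£19,135.78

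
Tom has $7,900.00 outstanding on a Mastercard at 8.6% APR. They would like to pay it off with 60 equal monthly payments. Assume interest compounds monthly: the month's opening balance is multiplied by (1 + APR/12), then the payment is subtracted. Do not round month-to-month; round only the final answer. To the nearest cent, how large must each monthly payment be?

$162.46

Monthly rate r = 8.6%/12 = 0.716667% = 0.00716667.
Level-payment amortization: P = B₀·r / (1 − (1+r)^(−n)) = 7900.00·0.00716667 / (1 − 1.00717^(−60)).
Denominator 1 − (1+r)^(−60) = 0.348492577.
P = 56.6167 / 0.348492577 ≈ 162.46.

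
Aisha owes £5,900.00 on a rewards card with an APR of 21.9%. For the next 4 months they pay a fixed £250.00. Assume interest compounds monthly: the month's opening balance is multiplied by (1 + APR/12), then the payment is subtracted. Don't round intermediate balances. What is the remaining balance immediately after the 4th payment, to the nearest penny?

Monthly rate r = 21.9%/12 = 1.825% = 0.01825.
Each month: B ← B·(1+r) − £250.00.
Month 1: interest £107.67; balance after payment £5,757.68.
Month 2: interest £105.08; balance after payment £5,612.75.
Month 3: interest £102.43; balance after payment £5,465.19.
Month 4: interest £99.74; balance after payment £5,314.92.

£5,314.92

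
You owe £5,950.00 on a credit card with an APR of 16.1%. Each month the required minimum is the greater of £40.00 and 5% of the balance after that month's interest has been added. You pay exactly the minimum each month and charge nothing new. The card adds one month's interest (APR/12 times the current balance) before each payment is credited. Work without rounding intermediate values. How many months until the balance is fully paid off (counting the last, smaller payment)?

77 months

Monthly rate r = 16.1%/12 = 1.34167% = 0.0134167.
While 5% of the post-interest balance exceeds £40.00, each month B ← (B·(1+r))·(1 − 0.05), i.e. B shrinks by the factor (1+r)·0.95 = 0.96275.
This holds for months 1–54. Entering month 55 the balance is £765.85; 5% of the post-interest balance is now below £40.00, so the flat £40.00 minimum applies from here.
From month 55 a fixed £40.00 at rate r clears £765.85 in 23 more payments. Total: 54 + 23 = 77 months.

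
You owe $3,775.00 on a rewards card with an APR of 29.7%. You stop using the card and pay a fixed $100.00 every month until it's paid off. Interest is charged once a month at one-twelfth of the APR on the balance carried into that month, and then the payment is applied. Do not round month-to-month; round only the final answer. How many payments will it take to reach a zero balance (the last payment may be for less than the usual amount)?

112 months

Monthly rate r = 29.7%/12 = 2.475% = 0.02475.
Recurrence: B ← B·(1+r) − $100.00.
Month 1: interest $93.43; balance after payment $3,768.43.
Month 2: interest $93.27; balance after payment $3,761.70.
Closed form: n = −ln(1 − rB₀/P)/ln(1+r) = −ln(0.065688)/ln(1.02475) ≈ 111.370, so the balance reaches zero during payment 112.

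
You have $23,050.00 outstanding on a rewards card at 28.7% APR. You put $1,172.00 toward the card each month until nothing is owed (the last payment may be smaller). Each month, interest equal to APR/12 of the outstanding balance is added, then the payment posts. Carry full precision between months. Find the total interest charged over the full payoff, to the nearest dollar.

Monthly rate r = 28.7%/12 = 2.39167% = 0.0239167.
Payoff takes n = ⌈−ln(1 − rB₀/P)/ln(1+r)⌉ = ⌈26.892⌉ = 27 payments; the last is $1,046.23.
Total paid = 26·$1,172.00 + $1,046.23 = $31,518.23.
Total interest = total paid − principal = $31,518.23 − $23,050.00 = $8,468.23.

$8,468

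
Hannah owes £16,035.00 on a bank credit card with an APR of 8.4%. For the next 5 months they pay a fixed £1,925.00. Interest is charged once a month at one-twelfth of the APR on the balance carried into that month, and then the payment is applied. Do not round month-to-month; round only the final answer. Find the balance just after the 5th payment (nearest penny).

£6,843.44

Monthly rate r = 8.4%/12 = 0.7% = 0.007.
Each month: B ← B·(1+r) − £1,925.00.
Month 1: interest £112.25; balance after payment £14,222.25.
Month 2: interest £99.56; balance after payment £12,396.80.
Month 3: interest £86.78; balance after payment £10,558.58.
Month 4: interest £73.91; balance after payment £8,707.49.
Month 5: interest £60.95; balance after payment £6,843.44.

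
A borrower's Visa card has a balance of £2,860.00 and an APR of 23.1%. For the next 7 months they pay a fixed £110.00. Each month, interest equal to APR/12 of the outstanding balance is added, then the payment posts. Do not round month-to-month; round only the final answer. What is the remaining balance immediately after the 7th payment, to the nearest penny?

Monthly rate r = 23.1%/12 = 1.925% = 0.01925.
Each month: B ← B·(1+r) − £110.00.
Month 1: interest £55.05; balance after payment £2,805.05.
Month 2: interest £54.00; balance after payment £2,749.05.
Month 3: interest £52.92; balance after payment £2,691.97.
Month 4: interest £51.82; balance after payment £2,633.79.
Month 5: interest £50.70; balance after payment £2,574.49.
Month 6: interest £49.56; balance after payment £2,514.05.
Month 7: interest £48.40; balance after payment £2,452.45.

£2,452.45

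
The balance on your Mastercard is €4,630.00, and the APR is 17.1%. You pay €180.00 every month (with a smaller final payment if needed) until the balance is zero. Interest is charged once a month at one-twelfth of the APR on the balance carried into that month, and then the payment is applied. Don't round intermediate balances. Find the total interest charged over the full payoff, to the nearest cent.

€1,178.33

Monthly rate r = 17.1%/12 = 1.425% = 0.01425.
Payoff takes n = ⌈−ln(1 − rB₀/P)/ln(1+r)⌉ = ⌈32.267⌉ = 33 payments; the last is €48.33.
Total paid = 32·€180.00 + €48.33 = €5,808.33.
Total interest = total paid − principal = €5,808.33 − €4,630.00 = €1,178.33.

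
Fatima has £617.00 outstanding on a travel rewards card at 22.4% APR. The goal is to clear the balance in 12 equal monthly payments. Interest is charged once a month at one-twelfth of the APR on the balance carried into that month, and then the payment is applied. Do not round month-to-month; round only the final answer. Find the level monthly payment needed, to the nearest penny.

£57.87

Monthly rate r = 22.4%/12 = 1.86667% = 0.0186667.
Level-payment amortization: P = B₀·r / (1 − (1+r)^(−n)) = 617.00·0.0186667 / (1 − 1.01867^(−12)).
Denominator 1 − (1+r)^(−12) = 0.199032568.
P = 11.5173 / 0.199032568 ≈ 57.87.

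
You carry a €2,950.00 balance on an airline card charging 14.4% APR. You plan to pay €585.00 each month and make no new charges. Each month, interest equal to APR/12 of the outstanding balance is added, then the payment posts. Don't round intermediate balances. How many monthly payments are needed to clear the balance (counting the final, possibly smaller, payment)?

6 months

Monthly rate r = 14.4%/12 = 1.2% = 0.012.
Recurrence: B ← B·(1+r) − €585.00.
Month 1: interest €35.40; balance after payment €2,400.40.
Month 2: interest €28.80; balance after payment €1,844.20.
Month 3: interest €22.13; balance after payment €1,281.34.
Month 4: interest €15.38; balance after payment €711.71.
Month 5: interest €8.54; balance after payment €135.25.
Month 6: interest €1.62; balance after payment €0.00.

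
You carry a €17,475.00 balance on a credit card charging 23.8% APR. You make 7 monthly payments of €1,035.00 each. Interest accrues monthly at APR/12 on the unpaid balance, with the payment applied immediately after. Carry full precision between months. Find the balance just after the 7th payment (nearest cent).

€12,359.72

Monthly rate r = 23.8%/12 = 1.98333% = 0.0198333.
Each month: B ← B·(1+r) − €1,035.00.
Month 1: interest €346.59; balance after payment €16,786.59.
Month 2: interest €332.93; balance after payment €16,084.52.
Month 3: interest €319.01; balance after payment €15,368.53.
Month 4: interest €304.81; balance after payment €14,638.34.
Month 5: interest €290.33; balance after payment €13,893.67.
Month 6: interest €275.56; balance after payment €13,134.23.
Month 7: interest €260.50; balance after payment €12,359.72.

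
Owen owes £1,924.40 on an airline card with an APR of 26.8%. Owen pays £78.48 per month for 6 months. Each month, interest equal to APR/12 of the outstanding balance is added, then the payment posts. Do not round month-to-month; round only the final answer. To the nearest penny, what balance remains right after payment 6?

£1,699.14

Monthly rate r = 26.8%/12 = 2.23333% = 0.0223333.
Each month: B ← B·(1+r) − £78.48.
Month 1: interest £42.98; balance after payment £1,888.90.
Month 2: interest £42.19; balance after payment £1,852.60.
Month 3: interest £41.37; balance after payment £1,815.50.
Month 4: interest £40.55; balance after payment £1,777.56.
Month 5: interest £39.70; balance after payment £1,738.78.
Month 6: interest £38.83; balance after payment £1,699.14.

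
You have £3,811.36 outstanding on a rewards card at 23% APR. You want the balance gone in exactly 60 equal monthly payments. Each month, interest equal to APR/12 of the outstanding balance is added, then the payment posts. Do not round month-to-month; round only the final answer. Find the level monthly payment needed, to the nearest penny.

Monthly rate r = 23%/12 = 1.91667% = 0.0191667.
Level-payment amortization: P = B₀·r / (1 − (1+r)^(−n)) = 3811.36·0.0191667 / (1 − 1.01917^(−60)).
Denominator 1 − (1+r)^(−60) = 0.679898772.
P = 73.0511 / 0.679898772 ≈ 107.44.

£107.44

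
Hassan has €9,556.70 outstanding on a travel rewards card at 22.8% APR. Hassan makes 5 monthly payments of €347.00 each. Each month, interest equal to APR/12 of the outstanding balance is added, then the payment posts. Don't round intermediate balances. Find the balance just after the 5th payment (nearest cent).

Monthly rate r = 22.8%/12 = 1.9% = 0.019.
Each month: B ← B·(1+r) − €347.00.
Month 1: interest €181.58; balance after payment €9,391.28.
Month 2: interest €178.43; balance after payment €9,222.71.
Month 3: interest €175.23; balance after payment €9,050.94.
Month 4: interest €171.97; balance after payment €8,875.91.
Month 5: interest €168.64; balance after payment €8,697.55.

€8,697.55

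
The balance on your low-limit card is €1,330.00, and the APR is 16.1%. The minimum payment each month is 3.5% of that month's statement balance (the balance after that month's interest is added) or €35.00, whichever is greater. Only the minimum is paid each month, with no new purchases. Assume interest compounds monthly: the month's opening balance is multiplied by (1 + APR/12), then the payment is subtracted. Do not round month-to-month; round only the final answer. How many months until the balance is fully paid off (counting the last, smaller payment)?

Monthly rate r = 16.1%/12 = 1.34167% = 0.0134167.
While 3.5% of the post-interest balance exceeds €35.00, each month B ← (B·(1+r))·(1 − 0.035), i.e. B shrinks by the factor (1+r)·0.965 = 0.97795.
This holds for months 1–14. Entering month 15 the balance is €973.34; 3.5% of the post-interest balance is now below €35.00, so the flat €35.00 minimum applies from here.
From month 15 a fixed €35.00 at rate r clears €973.34 in 36 more payments. Total: 14 + 36 = 50 months.

50 months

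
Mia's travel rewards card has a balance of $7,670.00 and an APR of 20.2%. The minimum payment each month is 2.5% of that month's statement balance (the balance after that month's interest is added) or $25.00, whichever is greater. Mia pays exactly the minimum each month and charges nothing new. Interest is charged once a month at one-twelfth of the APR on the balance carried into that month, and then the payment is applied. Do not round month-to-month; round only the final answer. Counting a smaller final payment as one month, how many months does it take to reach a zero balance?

304 months

Monthly rate r = 20.2%/12 = 1.68333% = 0.0168333.
While 2.5% of the post-interest balance exceeds $25.00, each month B ← (B·(1+r))·(1 − 0.025), i.e. B shrinks by the factor (1+r)·0.975 = 0.99141.
This holds for months 1–239. Entering month 240 the balance is $976.33; 2.5% of the post-interest balance is now below $25.00, so the flat $25.00 minimum applies from here.
From month 240 a fixed $25.00 at rate r clears $976.33 in 65 more payments. Total: 239 + 65 = 304 months.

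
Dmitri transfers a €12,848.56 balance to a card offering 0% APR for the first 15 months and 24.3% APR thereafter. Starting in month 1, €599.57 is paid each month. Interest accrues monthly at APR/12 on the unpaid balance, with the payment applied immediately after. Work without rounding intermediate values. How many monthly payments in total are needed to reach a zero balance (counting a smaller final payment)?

22 months

Promo months 1–15 at r₀ = 0%/12 = 0; months 16+ at r₁ = 24.3%/12 = 0.02025.
After month 15 (no interest yet): B = €12,848.56 − 15·€599.57 = €3,855.01.
Then at r₁ with €599.57/mo: n₂ = −ln(1 − r₁·B/P)/ln(1+r₁) ≈ 6.96 → 7 more payments.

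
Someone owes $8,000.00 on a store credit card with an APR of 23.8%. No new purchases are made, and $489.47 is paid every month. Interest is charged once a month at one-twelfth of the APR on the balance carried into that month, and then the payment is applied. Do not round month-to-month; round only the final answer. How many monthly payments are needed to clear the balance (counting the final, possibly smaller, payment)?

20 payments

Monthly rate r = 23.8%/12 = 1.98333% = 0.0198333.
Recurrence: B ← B·(1+r) − $489.47.
Month 1: interest $158.67; balance after payment $7,669.20.
Month 2: interest $152.11; balance after payment $7,331.83.
Closed form: n = −ln(1 − rB₀/P)/ln(1+r) = −ln(0.67584)/ln(1.01983) ≈ 19.950, so the balance reaches zero during payment 20.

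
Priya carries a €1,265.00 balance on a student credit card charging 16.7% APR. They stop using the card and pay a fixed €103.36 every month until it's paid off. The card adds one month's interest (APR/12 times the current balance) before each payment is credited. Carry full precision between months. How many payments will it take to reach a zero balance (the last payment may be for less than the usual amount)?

Monthly rate r = 16.7%/12 = 1.39167% = 0.0139167.
Recurrence: B ← B·(1+r) − €103.36.
Month 1: interest €17.60; balance after payment €1,179.24.
Month 2: interest €16.41; balance after payment €1,092.30.
Closed form: n = −ln(1 − rB₀/P)/ln(1+r) = −ln(0.82968)/ln(1.01392) ≈ 13.510, so the balance reaches zero during payment 14.

14 payments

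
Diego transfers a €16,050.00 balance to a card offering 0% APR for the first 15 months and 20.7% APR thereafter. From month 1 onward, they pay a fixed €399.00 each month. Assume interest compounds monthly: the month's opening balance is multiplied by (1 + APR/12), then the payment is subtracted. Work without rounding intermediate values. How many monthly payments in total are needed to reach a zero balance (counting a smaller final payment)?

Promo months 1–15 at r₀ = 0%/12 = 0; months 16+ at r₁ = 20.7%/12 = 0.01725.
After month 15 (no interest yet): B = €16,050.00 − 15·€399.00 = €10,065.00.
Then at r₁ with €399.00/mo: n₂ = −ln(1 − r₁·B/P)/ln(1+r₁) ≈ 33.40 → 34 more payments.

49 payments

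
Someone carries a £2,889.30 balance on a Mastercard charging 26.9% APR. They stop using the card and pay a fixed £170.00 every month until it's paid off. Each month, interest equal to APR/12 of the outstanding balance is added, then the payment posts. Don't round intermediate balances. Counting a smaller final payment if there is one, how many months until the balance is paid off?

Monthly rate r = 26.9%/12 = 2.24167% = 0.0224167.
Recurrence: B ← B·(1+r) − £170.00.
Month 1: interest £64.77; balance after payment £2,784.07.
Month 2: interest £62.41; balance after payment £2,676.48.
Closed form: n = −ln(1 − rB₀/P)/ln(1+r) = −ln(0.61901)/ln(1.02242) ≈ 21.635, so the balance reaches zero during payment 22.

22 payments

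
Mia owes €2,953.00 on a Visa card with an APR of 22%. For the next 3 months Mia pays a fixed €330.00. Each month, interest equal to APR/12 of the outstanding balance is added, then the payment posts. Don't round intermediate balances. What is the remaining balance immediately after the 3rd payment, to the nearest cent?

€2,110.15

Monthly rate r = 22%/12 = 1.83333% = 0.0183333.
Each month: B ← B·(1+r) − €330.00.
Month 1: interest €54.14; balance after payment €2,677.14.
Month 2: interest €49.08; balance after payment €2,396.22.
Month 3: interest €43.93; balance after payment €2,110.15.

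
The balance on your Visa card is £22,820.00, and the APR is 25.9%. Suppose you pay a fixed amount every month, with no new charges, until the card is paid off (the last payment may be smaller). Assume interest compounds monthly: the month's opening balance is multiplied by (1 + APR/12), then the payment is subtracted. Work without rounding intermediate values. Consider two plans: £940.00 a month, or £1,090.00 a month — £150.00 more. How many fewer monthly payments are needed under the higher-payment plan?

Monthly rate r = 25.9%/12 = 2.15833% = 0.0215833.
At £940.00/mo: n = ⌈−ln(1 − rB₀/P)/ln(1+r)⌉ = 35 payments (last £717.06); total interest = total paid − £22,820.00 = £9,857.06.
At £1,090.00/mo: 29 payments (last £171.40); total interest £7,871.40.
Payments saved = 35 − 29 = 6.

6 fewer payments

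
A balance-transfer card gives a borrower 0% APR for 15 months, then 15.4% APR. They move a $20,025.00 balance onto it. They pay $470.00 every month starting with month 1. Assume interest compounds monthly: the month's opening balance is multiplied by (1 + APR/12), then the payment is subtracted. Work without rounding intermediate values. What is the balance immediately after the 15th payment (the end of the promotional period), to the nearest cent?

$12,975.00

Promo months 1–15 at r₀ = 0%/12 = 0; months 16+ at r₁ = 15.4%/12 = 0.0128333.
After month 15 (no interest yet): B = $20,025.00 − 15·$470.00 = $12,975.00.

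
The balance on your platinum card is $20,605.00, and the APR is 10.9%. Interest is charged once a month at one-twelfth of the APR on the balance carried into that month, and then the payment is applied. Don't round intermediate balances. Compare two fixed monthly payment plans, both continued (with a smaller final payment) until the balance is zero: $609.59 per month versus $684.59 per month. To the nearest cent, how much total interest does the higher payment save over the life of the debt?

$546.42

Monthly rate r = 10.9%/12 = 0.908333% = 0.00908333.
At $609.59/mo: n = ⌈−ln(1 − rB₀/P)/ln(1+r)⌉ = 41 payments (last $342.79); total interest = total paid − $20,605.00 = $4,121.39.
At $684.59/mo: 36 payments (last $219.32); total interest $3,574.97.
Interest saved = $4,121.39 − $3,574.97 = $546.42.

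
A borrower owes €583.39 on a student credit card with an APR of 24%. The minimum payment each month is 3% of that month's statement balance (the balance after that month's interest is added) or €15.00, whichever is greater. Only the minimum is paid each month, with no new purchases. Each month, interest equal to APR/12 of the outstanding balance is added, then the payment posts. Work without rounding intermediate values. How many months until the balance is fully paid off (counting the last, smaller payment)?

70 months

Monthly rate r = 24%/12 = 2% = 0.02.
While 3% of the post-interest balance exceeds €15.00, each month B ← (B·(1+r))·(1 − 0.03), i.e. B shrinks by the factor (1+r)·0.97 = 0.9894.
This holds for months 1–17. Entering month 18 the balance is €486.72; 3% of the post-interest balance is now below €15.00, so the flat €15.00 minimum applies from here.
From month 18 a fixed €15.00 at rate r clears €486.72 in 53 more payments. Total: 17 + 53 = 70 months.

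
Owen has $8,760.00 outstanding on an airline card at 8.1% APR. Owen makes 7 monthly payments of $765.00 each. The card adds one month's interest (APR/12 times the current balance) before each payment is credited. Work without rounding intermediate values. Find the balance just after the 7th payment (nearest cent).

$3,717.72

Monthly rate r = 8.1%/12 = 0.675% = 0.00675.
Each month: B ← B·(1+r) − $765.00.
Month 1: interest $59.13; balance after payment $8,054.13.
Month 2: interest $54.37; balance after payment $7,343.50.
Month 3: interest $49.57; balance after payment $6,628.06.
Month 4: interest $44.74; balance after payment $5,907.80.
Month 5: interest $39.88; balance after payment $5,182.68.
Month 6: interest $34.98; balance after payment $4,452.66.
Month 7: interest $30.06; balance after payment $3,717.72.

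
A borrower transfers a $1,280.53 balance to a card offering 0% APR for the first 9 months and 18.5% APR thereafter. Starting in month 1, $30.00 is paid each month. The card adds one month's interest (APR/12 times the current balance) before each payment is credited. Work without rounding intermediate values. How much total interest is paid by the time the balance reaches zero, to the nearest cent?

$425.88

Promo months 1–9 at r₀ = 0%/12 = 0; months 10+ at r₁ = 18.5%/12 = 0.0154167.
After month 9 (no interest yet): B = $1,280.53 − 9·$30.00 = $1,010.53.
Then at r₁ with $30.00/mo: n₂ = −ln(1 − r₁·B/P)/ln(1+r₁) ≈ 47.88 → 48 more payments.
Total paid = 56·$30.00 + $26.41 = $1,706.41; interest = $1,706.41 − $1,280.53 = $425.88.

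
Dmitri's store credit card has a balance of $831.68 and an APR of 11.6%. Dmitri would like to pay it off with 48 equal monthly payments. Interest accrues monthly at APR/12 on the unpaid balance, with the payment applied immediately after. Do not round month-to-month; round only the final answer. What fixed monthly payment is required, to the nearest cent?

$21.74

Monthly rate r = 11.6%/12 = 0.966667% = 0.00966667.
Level-payment amortization: P = B₀·r / (1 − (1+r)^(−n)) = 831.68·0.00966667 / (1 − 1.00967^(−48)).
Denominator 1 − (1+r)^(−48) = 0.369833798.
P = 8.03957 / 0.369833798 ≈ 21.74.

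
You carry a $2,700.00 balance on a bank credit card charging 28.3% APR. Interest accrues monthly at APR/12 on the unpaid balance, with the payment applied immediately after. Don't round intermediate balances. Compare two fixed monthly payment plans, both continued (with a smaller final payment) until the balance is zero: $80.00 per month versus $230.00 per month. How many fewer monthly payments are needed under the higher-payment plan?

55 fewer payments

Monthly rate r = 28.3%/12 = 2.35833% = 0.0235833.
At $80.00/mo: n = ⌈−ln(1 − rB₀/P)/ln(1+r)⌉ = 69 payments (last $14.83); total interest = total paid − $2,700.00 = $2,754.83.
At $230.00/mo: 14 payments (last $208.54); total interest $498.54.
Payments saved = 69 − 14 = 55.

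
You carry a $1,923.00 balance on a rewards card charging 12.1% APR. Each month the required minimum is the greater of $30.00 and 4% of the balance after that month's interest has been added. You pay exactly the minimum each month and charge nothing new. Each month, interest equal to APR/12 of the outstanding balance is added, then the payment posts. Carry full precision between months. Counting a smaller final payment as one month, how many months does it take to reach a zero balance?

60 months

Monthly rate r = 12.1%/12 = 1.00833% = 0.0100833.
While 4% of the post-interest balance exceeds $30.00, each month B ← (B·(1+r))·(1 − 0.04), i.e. B shrinks by the factor (1+r)·0.96 = 0.96968.
This holds for months 1–31. Entering month 32 the balance is $740.39; 4% of the post-interest balance is now below $30.00, so the flat $30.00 minimum applies from here.
From month 32 a fixed $30.00 at rate r clears $740.39 in 29 more payments. Total: 31 + 29 = 60 months.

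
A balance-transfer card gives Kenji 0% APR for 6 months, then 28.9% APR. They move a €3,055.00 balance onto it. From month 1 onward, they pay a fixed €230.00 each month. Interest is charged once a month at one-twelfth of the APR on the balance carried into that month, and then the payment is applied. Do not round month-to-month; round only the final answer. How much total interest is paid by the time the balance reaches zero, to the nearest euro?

€189

Promo months 1–6 at r₀ = 0%/12 = 0; months 7+ at r₁ = 28.9%/12 = 0.0240833.
After month 6 (no interest yet): B = €3,055.00 − 6·€230.00 = €1,675.00.
Then at r₁ with €230.00/mo: n₂ = −ln(1 − r₁·B/P)/ln(1+r₁) ≈ 8.10 → 9 more payments.
Total paid = 14·€230.00 + €24.04 = €3,244.04; interest = €3,244.04 − €3,055.00 = €189.04.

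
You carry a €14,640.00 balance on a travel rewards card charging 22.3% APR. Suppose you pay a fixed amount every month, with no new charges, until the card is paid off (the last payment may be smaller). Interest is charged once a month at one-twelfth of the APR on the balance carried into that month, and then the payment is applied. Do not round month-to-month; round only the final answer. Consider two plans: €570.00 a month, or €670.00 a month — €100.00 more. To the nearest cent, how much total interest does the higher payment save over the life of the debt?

€1,125.51

Monthly rate r = 22.3%/12 = 1.85833% = 0.0185833.
At €570.00/mo: n = ⌈−ln(1 − rB₀/P)/ln(1+r)⌉ = 36 payments (last €133.97); total interest = total paid − €14,640.00 = €5,443.97.
At €670.00/mo: 29 payments (last €198.46); total interest €4,318.46.
Interest saved = €5,443.97 − €4,318.46 = €1,125.51.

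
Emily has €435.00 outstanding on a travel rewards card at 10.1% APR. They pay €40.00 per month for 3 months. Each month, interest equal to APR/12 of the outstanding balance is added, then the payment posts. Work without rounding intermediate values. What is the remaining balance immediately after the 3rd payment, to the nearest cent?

Monthly rate r = 10.1%/12 = 0.841667% = 0.00841667.
Each month: B ← B·(1+r) − €40.00.
Month 1: interest €3.66; balance after payment €398.66.
Month 2: interest €3.36; balance after payment €362.02.
Month 3: interest €3.05; balance after payment €325.06.

€325.06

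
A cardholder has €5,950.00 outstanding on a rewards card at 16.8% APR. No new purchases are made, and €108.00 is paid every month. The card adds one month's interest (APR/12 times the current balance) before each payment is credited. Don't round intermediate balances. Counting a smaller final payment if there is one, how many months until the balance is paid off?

107 months

Monthly rate r = 16.8%/12 = 1.4% = 0.014.
Recurrence: B ← B·(1+r) − €108.00.
Month 1: interest €83.30; balance after payment €5,925.30.
Month 2: interest €82.95; balance after payment €5,900.25.
Closed form: n = −ln(1 − rB₀/P)/ln(1+r) = −ln(0.2287)/ln(1.014) ≈ 106.117, so the balance reaches zero during payment 107.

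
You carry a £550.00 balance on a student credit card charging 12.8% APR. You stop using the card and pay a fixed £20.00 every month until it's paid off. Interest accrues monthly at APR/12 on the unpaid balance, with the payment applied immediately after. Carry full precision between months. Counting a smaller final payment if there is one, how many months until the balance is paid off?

Monthly rate r = 12.8%/12 = 1.06667% = 0.0106667.
Recurrence: B ← B·(1+r) − £20.00.
Month 1: interest £5.87; balance after payment £535.87.
Month 2: interest £5.72; balance after payment £521.58.
Closed form: n = −ln(1 − rB₀/P)/ln(1+r) = −ln(0.70667)/ln(1.01067) ≈ 32.723, so the balance reaches zero during payment 33.

33 months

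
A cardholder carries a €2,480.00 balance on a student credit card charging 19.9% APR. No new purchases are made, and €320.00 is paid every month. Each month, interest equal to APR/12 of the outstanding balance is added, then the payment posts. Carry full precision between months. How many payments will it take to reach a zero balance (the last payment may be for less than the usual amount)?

Monthly rate r = 19.9%/12 = 1.65833% = 0.0165833.
Recurrence: B ← B·(1+r) − €320.00.
Month 1: interest €41.13; balance after payment €2,201.13.
Month 2: interest €36.50; balance after payment €1,917.63.
Closed form: n = −ln(1 − rB₀/P)/ln(1+r) = −ln(0.87148)/ln(1.01658) ≈ 8.364, so the balance reaches zero during payment 9.

9 months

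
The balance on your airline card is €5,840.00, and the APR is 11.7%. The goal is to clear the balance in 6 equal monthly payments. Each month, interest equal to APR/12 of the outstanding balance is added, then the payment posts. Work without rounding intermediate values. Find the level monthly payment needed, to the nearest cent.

€1,006.82

Monthly rate r = 11.7%/12 = 0.975% = 0.00975.
Level-payment amortization: P = B₀·r / (1 − (1+r)^(−n)) = 5840.00·0.00975 / (1 − 1.00975^(−6)).
Denominator 1 − (1+r)^(−6) = 0.0565544748.
P = 56.94 / 0.0565544748 ≈ 1006.82.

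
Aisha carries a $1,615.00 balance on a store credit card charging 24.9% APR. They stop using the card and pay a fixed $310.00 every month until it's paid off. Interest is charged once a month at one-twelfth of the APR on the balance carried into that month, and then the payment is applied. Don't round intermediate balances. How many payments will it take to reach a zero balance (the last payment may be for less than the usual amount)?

Monthly rate r = 24.9%/12 = 2.075% = 0.02075.
Recurrence: B ← B·(1+r) − $310.00.
Month 1: interest $33.51; balance after payment $1,338.51.
Month 2: interest $27.77; balance after payment $1,056.29.
Month 3: interest $21.92; balance after payment $768.20.
Month 4: interest $15.94; balance after payment $474.14.
Month 5: interest $9.84; balance after payment $173.98.
Month 6: interest $3.61; balance after payment $0.00.

6 months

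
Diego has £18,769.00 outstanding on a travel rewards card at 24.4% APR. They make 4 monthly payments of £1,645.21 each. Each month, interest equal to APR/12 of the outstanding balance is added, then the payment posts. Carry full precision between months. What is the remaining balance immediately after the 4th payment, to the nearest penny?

Monthly rate r = 24.4%/12 = 2.03333% = 0.0203333.
Each month: B ← B·(1+r) − £1,645.21.
Month 1: interest £381.64; balance after payment £17,505.43.
Month 2: interest £355.94; balance after payment £16,216.16.
Month 3: interest £329.73; balance after payment £14,900.68.
Month 4: interest £302.98; balance after payment £13,558.45.

£13,558.45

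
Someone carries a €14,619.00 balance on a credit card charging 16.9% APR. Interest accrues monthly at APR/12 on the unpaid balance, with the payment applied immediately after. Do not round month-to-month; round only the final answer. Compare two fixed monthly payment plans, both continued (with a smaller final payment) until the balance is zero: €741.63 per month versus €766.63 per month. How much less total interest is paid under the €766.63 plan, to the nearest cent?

Monthly rate r = 16.9%/12 = 1.40833% = 0.0140833.
At €741.63/mo: n = ⌈−ln(1 − rB₀/P)/ln(1+r)⌉ = 24 payments (last €188.38); total interest = total paid − €14,619.00 = €2,626.87.
At €766.63/mo: 23 payments (last €278.88); total interest €2,525.74.
Interest saved = €2,626.87 − €2,525.74 = €101.13.

€101.13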